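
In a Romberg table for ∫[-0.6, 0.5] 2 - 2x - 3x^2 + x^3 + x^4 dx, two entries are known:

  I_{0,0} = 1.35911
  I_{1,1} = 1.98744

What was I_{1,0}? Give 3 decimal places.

From I_{1,1} = (4·I_{1,0} − I_{0,0})/3, solve for I_{1,0}:
4·I_{1,0} = 3·1.98744 + 1.35911 = 7.32143
I_{1,0} = 1.83036

1.830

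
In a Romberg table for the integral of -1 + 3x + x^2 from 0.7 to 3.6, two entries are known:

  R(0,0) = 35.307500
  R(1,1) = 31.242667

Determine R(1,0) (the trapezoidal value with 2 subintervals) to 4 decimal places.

From R(1,1) = (4·R(1,0) − R(0,0))/3, solve for R(1,0):
4·R(1,0) = 3·31.242667 + 35.307500 = 129.035501
R(1,0) = 32.258875

32.2589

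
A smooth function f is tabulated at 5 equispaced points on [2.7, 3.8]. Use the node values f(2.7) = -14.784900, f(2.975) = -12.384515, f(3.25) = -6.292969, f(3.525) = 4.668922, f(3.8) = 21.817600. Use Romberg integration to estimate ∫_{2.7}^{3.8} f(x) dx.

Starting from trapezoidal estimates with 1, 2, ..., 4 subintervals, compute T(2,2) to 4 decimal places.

-3.3389

T(0,0) (trapezoid, 1 panel, h=1.1000): 3.867985
T(1,0) (trapezoid, 2 panels, h=0.5500): -1.527140
T(2,0) (trapezoid, 4 panels, h=0.2750): -2.885358
T(1,1) = -1.527140 + (-1.527140 − 3.867985)/3 = -3.325515
T(2,1) = -2.885358 + (-2.885358 − (-1.527140))/3 = -3.338097
T(2,2) = -3.338097 + (-3.338097 − (-3.325515))/15 = -3.338936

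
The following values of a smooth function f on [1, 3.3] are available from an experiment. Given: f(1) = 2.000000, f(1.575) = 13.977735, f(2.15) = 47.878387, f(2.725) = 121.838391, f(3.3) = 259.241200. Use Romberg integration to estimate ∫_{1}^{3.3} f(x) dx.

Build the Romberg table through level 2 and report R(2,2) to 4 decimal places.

172.4833

R(0,0) (trapezoid, 1 panel, h=2.3000): 300.427380
R(1,0) (trapezoid, 2 panels, h=1.1500): 205.273835
R(2,0) (trapezoid, 4 panels, h=0.5750): 180.731190
R(1,1) = 205.273835 + (205.273835 − 300.427380)/3 = 173.555987
R(2,1) = 180.731190 + (180.731190 − 205.273835)/3 = 172.550308
R(2,2) = 172.550308 + (172.550308 − 173.555987)/15 = 172.483263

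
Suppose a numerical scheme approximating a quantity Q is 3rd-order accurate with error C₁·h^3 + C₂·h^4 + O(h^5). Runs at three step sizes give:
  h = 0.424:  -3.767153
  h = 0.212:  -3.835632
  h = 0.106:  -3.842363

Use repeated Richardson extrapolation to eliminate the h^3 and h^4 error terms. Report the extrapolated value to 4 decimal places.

-3.8432

First eliminate the h^3 term (factor 2^3 = 8):
  B₁ = (8·(-3.835632) − (-3.767153))/7 = -3.845415
  B₂ = (8·(-3.842363) − (-3.835632))/7 = -3.843325
Then eliminate the h^4 term (factor 2^4 = 16):
  (16·(-3.843325) − (-3.845415))/15 = -3.843186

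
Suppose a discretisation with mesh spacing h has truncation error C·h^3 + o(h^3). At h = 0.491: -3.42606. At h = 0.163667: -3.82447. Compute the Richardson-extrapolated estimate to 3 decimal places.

The leading error scales as h^3; refining by a factor of 3 reduces it by 3^3 = 27.
Extrapolated value = (27·A(h/3) − A(h)) / (27 − 1)
= (27·(-3.82447) − (-3.42606)) / 26
= -99.83463 / 26 = -3.83979

-3.840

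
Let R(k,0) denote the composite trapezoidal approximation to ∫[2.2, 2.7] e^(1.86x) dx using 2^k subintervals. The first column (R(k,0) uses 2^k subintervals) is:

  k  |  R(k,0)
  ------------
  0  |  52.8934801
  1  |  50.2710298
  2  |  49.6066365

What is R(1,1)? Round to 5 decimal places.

49.39688

Richardson extrapolation on the trapezoidal column (denominator 4−1=3):
R(1,1) = 50.2710298 + (50.2710298 − 52.8934801)/3 = 49.3968797
(Column j=1 coincides with Simpson's rule on the same nodes.)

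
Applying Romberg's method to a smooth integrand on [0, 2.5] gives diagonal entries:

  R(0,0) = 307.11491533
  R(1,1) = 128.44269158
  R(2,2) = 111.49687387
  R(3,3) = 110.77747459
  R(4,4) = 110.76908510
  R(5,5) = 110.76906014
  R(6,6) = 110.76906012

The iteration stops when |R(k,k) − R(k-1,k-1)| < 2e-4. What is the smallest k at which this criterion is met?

|R(1,1) − R(0,0)| = 178.67222375 ≥ 2e-4
|R(2,2) − R(1,1)| = 16.94581771 ≥ 2e-4
|R(3,3) − R(2,2)| = 0.71939928 ≥ 2e-4
|R(4,4) − R(3,3)| = 0.00838949 ≥ 2e-4
|R(5,5) − R(4,4)| = 0.00002496 < 2e-4

k = 5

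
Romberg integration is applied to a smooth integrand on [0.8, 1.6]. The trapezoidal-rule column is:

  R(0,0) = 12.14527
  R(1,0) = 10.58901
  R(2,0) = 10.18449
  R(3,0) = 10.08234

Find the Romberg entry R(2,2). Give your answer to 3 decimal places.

10.048

Richardson extrapolation on the trapezoidal column (denominator 4−1=3):
R(1,1) = 10.58901 + (10.58901 − 12.14527)/3 = 10.07026
R(2,1) = 10.18449 + (10.18449 − 10.58901)/3 = 10.04965
R(2,2) = 10.04965 + (10.04965 − 10.07026)/15 = 10.04828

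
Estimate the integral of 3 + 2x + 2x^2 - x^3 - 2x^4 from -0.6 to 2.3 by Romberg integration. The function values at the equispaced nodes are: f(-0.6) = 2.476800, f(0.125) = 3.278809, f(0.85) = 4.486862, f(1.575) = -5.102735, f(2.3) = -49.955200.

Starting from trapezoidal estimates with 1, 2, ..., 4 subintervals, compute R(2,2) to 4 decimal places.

-10.8548

R(0,0) (trapezoid, 1 panel, h=2.9000): -68.843680
R(1,0) (trapezoid, 2 panels, h=1.4500): -27.915890
R(2,0) (trapezoid, 4 panels, h=0.7250): -15.280291
R(1,1) = -27.915890 + (-27.915890 − (-68.843680))/3 = -14.273293
R(2,1) = -15.280291 + (-15.280291 − (-27.915890))/3 = -11.068425
R(2,2) = -11.068425 + (-11.068425 − (-14.273293))/15 = -10.854767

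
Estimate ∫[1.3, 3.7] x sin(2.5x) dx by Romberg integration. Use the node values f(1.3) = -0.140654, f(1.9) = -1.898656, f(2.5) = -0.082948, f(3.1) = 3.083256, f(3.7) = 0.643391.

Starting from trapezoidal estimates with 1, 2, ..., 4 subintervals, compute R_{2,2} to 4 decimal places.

R_{0,0} (trapezoid, 1 panel, h=2.4000): 0.603284
R_{1,0} (trapezoid, 2 panels, h=1.2000): 0.202105
R_{2,0} (trapezoid, 4 panels, h=0.6000): 0.811812
R_{1,1} = 0.202105 + (0.202105 − 0.603284)/3 = 0.068379
R_{2,1} = 0.811812 + (0.811812 − 0.202105)/3 = 1.015048
R_{2,2} = 1.015048 + (1.015048 − 0.068379)/15 = 1.078159

1.0782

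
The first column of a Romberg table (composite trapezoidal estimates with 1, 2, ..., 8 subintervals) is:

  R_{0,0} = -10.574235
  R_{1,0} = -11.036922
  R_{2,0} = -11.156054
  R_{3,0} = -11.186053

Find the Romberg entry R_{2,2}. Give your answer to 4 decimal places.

Richardson extrapolation on the trapezoidal column (denominator 4−1=3):
R_{1,1} = (4·(-11.036922) − (-10.574235)) / 3 = -11.191151
R_{2,1} = (4·(-11.156054) − (-11.036922)) / 3 = -11.195765
R_{2,2} = -11.195765 + (-11.195765 − (-11.191151))/15 = -11.196073

-11.1961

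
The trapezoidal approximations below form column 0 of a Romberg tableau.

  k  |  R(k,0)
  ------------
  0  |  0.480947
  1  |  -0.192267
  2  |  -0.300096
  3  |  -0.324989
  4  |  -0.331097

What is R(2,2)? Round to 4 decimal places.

-0.3307

Richardson extrapolation on the trapezoidal column (denominator 4−1=3):
R(1,1) = -0.192267 + (-0.192267 − 0.480947)/3 = -0.416672
R(2,1) = -0.300096 + (-0.300096 − (-0.192267))/3 = -0.336039
R(2,2) = (16·(-0.336039) − (-0.416672)) / 15 = -0.330663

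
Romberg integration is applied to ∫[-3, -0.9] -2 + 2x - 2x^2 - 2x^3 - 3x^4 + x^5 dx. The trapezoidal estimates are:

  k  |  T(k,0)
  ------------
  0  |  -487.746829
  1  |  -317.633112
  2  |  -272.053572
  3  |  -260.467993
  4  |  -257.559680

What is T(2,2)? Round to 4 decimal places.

-256.5892

Richardson extrapolation on the trapezoidal column (denominator 4−1=3):
T(1,1) = -317.633112 + (-317.633112 − (-487.746829))/3 = -260.928540
T(2,1) = (4·(-272.053572) − (-317.633112)) / 3 = -256.860392
T(2,2) = -256.860392 + (-256.860392 − (-260.928540))/15 = -256.589182
(Column j=1 coincides with Simpson's rule on the same nodes.)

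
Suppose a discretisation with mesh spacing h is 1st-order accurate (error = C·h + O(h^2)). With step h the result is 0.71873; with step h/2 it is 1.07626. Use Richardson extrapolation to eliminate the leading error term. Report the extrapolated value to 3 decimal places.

1.434

Extrapolated value = (2·A(h/2) − A(h)) / (2 − 1)
= (2·1.07626 − 0.71873) / 1
= 1.43379 / 1 = 1.43379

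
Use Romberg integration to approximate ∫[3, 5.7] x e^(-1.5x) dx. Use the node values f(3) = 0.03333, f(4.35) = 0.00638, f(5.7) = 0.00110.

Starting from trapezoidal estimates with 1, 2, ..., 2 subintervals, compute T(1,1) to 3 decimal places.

0.027

T(0,0) (trapezoid, 1 panel, h=2.7000): 0.04648
T(1,0) (trapezoid, 2 panels, h=1.3500): 0.03185
T(1,1) = 0.03185 + (0.03185 − 0.04648)/3 = 0.02697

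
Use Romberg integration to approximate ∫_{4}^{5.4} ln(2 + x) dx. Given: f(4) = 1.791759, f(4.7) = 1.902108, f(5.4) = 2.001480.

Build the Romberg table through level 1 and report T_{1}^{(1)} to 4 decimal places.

2.6604

T_{0}^{(0)} (trapezoid, 1 panel, h=1.4000): 2.655267
T_{1}^{(0)} (trapezoid, 2 panels, h=0.7000): 2.659109
T_{1}^{(1)} = 2.659109 + (2.659109 − 2.655267)/3 = 2.660390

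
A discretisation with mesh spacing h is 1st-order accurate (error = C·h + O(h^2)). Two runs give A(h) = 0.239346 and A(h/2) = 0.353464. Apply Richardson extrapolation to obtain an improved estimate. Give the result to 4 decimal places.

0.4676

Extrapolated value = (2·A(h/2) − A(h)) / (2 − 1)
= (2·0.353464 − 0.239346) / 1
= 0.467582 / 1 = 0.467582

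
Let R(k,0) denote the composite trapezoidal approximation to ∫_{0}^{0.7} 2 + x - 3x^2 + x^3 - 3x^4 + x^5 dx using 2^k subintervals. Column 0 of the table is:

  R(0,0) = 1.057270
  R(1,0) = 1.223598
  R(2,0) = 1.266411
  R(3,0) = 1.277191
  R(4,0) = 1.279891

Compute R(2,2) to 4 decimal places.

Richardson extrapolation on the trapezoidal column (denominator 4−1=3):
R(1,1) = (4·1.223598 − 1.057270) / 3 = 1.279041
R(2,1) = 1.266411 + (1.266411 − 1.223598)/3 = 1.280682
R(2,2) = (16·1.280682 − 1.279041) / 15 = 1.280791
(Column j=1 coincides with Simpson's rule on the same nodes.)

1.2808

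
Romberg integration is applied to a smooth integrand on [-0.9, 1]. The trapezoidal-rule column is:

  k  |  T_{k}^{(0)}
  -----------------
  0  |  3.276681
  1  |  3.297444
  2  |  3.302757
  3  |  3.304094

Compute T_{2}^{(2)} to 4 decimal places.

3.3045

Richardson extrapolation on the trapezoidal column (denominator 4−1=3):
T_{1}^{(1)} = 3.297444 + (3.297444 − 3.276681)/3 = 3.304365
T_{2}^{(1)} = (4·3.302757 − 3.297444) / 3 = 3.304528
T_{2}^{(2)} = 3.304528 + (3.304528 − 3.304365)/15 = 3.304539
(Column j=1 coincides with Simpson's rule on the same nodes.)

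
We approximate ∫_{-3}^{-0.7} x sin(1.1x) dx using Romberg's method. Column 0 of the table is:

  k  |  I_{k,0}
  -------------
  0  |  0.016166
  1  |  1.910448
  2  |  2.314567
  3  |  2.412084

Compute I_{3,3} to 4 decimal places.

Richardson extrapolation on the trapezoidal column (denominator 4−1=3):
I_{1,1} = (4·1.910448 − 0.016166) / 3 = 2.541875
I_{2,1} = 2.314567 + (2.314567 − 1.910448)/3 = 2.449273
I_{3,1} = 2.412084 + (2.412084 − 2.314567)/3 = 2.444590
I_{2,2} = 2.449273 + (2.449273 − 2.541875)/15 = 2.443100
I_{3,2} = 2.444590 + (2.444590 − 2.449273)/15 = 2.444278
I_{3,3} = 2.444278 + (2.444278 − 2.443100)/63 = 2.444297
(Column j=1 coincides with Simpson's rule on the same nodes.)

2.4443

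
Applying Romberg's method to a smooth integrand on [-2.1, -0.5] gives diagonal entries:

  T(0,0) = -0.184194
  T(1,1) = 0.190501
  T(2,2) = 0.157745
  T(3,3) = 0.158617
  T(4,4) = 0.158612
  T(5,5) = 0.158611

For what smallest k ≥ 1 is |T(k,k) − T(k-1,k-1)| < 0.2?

k = 2

|T(1,1) − T(0,0)| = 0.374695 ≥ 0.2
|T(2,2) − T(1,1)| = 0.032756 < 0.2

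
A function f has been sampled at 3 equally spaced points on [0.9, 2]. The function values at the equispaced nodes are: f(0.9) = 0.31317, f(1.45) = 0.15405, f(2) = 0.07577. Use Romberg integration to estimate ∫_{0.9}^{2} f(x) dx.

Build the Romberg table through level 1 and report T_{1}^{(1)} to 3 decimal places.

0.184

T_{0}^{(0)} (trapezoid, 1 panel, h=1.1000): 0.21392
T_{1}^{(0)} (trapezoid, 2 panels, h=0.5500): 0.19169
T_{1}^{(1)} = 0.19169 + (0.19169 − 0.21392)/3 = 0.18428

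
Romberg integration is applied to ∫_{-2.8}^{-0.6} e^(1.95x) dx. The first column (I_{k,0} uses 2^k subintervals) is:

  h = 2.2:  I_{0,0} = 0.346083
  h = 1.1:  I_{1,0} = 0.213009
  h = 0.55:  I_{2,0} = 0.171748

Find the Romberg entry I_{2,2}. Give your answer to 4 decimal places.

0.1573

Richardson extrapolation on the trapezoidal column (denominator 4−1=3):
I_{1,1} = 0.213009 + (0.213009 − 0.346083)/3 = 0.168651
I_{2,1} = (4·0.171748 − 0.213009) / 3 = 0.157994
I_{2,2} = 0.157994 + (0.157994 − 0.168651)/15 = 0.157284
(Column j=1 coincides with Simpson's rule on the same nodes.)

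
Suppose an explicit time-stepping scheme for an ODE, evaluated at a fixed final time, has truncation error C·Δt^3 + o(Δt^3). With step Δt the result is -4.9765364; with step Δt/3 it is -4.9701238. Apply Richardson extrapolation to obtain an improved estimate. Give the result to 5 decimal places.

-4.96988

The leading error scales as Δt^3; refining by a factor of 3 reduces it by 3^3 = 27.
Extrapolated value = (27·A(Δt/3) − A(Δt)) / (27 − 1)
= (27·(-4.9701238) − (-4.9765364)) / 26
= -129.2168062 / 26 = -4.9698772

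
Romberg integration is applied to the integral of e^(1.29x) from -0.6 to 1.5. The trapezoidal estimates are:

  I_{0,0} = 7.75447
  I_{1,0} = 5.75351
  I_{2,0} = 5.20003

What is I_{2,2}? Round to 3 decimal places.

5.011

I_{1,1} = 5.75351 + (5.75351 − 7.75447)/3 = 5.08652
I_{2,1} = 5.20003 + (5.20003 − 5.75351)/3 = 5.01554
I_{2,2} = 5.01554 + (5.01554 − 5.08652)/15 = 5.01081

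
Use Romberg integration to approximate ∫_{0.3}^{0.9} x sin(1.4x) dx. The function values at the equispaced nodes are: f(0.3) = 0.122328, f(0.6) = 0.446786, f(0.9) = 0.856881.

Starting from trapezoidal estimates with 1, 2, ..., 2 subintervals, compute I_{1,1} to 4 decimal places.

0.2766

I_{0,0} (trapezoid, 1 panel, h=0.6000): 0.293763
I_{1,0} (trapezoid, 2 panels, h=0.3000): 0.280917
I_{1,1} = 0.280917 + (0.280917 − 0.293763)/3 = 0.276635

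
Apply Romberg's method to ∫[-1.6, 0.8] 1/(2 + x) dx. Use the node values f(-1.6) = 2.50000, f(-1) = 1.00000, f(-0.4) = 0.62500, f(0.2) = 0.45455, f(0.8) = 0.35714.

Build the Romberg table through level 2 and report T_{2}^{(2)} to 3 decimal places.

T_{0}^{(0)} (trapezoid, 1 panel, h=2.4000): 3.42857
T_{1}^{(0)} (trapezoid, 2 panels, h=1.2000): 2.46428
T_{2}^{(0)} (trapezoid, 4 panels, h=0.6000): 2.10487
T_{1}^{(1)} = 2.46428 + (2.46428 − 3.42857)/3 = 2.14285
T_{2}^{(1)} = 2.10487 + (2.10487 − 2.46428)/3 = 1.98507
T_{2}^{(2)} = 1.98507 + (1.98507 − 2.14285)/15 = 1.97455

1.975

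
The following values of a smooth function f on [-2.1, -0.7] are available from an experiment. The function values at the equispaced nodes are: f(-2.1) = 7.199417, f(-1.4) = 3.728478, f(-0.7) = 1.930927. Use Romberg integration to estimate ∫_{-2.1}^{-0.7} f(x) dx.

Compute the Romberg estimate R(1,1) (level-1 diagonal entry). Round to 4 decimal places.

5.6103

R(0,0) (trapezoid, 1 panel, h=1.4000): 6.391241
R(1,0) (trapezoid, 2 panels, h=0.7000): 5.805555
R(1,1) = 5.805555 + (5.805555 − 6.391241)/3 = 5.610326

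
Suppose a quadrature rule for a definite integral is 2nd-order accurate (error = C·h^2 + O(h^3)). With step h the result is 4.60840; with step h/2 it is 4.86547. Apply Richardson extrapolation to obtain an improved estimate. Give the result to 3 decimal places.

Extrapolated value = (4·A(h/2) − A(h)) / (4 − 1)
= (4·4.86547 − 4.60840) / 3
= 14.85348 / 3 = 4.95116

4.951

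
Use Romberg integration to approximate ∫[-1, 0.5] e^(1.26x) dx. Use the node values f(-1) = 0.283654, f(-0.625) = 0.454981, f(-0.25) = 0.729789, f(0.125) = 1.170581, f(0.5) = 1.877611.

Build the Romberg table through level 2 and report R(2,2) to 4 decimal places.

1.2651

R(0,0) (trapezoid, 1 panel, h=1.5000): 1.620949
R(1,0) (trapezoid, 2 panels, h=0.7500): 1.357816
R(2,0) (trapezoid, 4 panels, h=0.3750): 1.288494
R(1,1) = 1.357816 + (1.357816 − 1.620949)/3 = 1.270105
R(2,1) = 1.288494 + (1.288494 − 1.357816)/3 = 1.265387
R(2,2) = 1.265387 + (1.265387 − 1.270105)/15 = 1.265072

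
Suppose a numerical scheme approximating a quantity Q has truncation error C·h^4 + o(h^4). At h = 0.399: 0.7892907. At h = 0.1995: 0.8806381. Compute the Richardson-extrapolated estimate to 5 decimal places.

Extrapolated value = (16·A(h/2) − A(h)) / (16 − 1)
= (16·0.8806381 − 0.7892907) / 15
= 13.3009189 / 15 = 0.8867279

0.88673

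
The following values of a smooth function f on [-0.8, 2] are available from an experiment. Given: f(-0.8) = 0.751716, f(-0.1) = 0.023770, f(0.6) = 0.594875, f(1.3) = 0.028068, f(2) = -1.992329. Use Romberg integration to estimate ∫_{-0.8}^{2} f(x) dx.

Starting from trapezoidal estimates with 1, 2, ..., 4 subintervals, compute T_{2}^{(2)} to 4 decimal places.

0.0035

T_{0}^{(0)} (trapezoid, 1 panel, h=2.8000): -1.736858
T_{1}^{(0)} (trapezoid, 2 panels, h=1.4000): -0.035604
T_{2}^{(0)} (trapezoid, 4 panels, h=0.7000): 0.018485
T_{1}^{(1)} = -0.035604 + (-0.035604 − (-1.736858))/3 = 0.531481
T_{2}^{(1)} = 0.018485 + (0.018485 − (-0.035604))/3 = 0.036515
T_{2}^{(2)} = 0.036515 + (0.036515 − 0.531481)/15 = 0.003517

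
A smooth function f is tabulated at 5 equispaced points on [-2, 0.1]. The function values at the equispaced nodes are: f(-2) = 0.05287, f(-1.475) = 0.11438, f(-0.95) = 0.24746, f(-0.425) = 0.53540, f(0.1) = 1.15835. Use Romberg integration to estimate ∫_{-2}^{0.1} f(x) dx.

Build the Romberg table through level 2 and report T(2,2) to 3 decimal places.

0.752

T(0,0) (trapezoid, 1 panel, h=2.1000): 1.27178
T(1,0) (trapezoid, 2 panels, h=1.0500): 0.89572
T(2,0) (trapezoid, 4 panels, h=0.5250): 0.78900
T(1,1) = 0.89572 + (0.89572 − 1.27178)/3 = 0.77037
T(2,1) = 0.78900 + (0.78900 − 0.89572)/3 = 0.75343
T(2,2) = 0.75343 + (0.75343 − 0.77037)/15 = 0.75230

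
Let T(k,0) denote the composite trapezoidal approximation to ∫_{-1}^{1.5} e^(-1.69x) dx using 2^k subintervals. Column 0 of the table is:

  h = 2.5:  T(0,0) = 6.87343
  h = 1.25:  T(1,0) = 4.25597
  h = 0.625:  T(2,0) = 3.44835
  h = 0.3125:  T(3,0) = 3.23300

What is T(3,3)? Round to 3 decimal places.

3.160

T(1,1) = (4·4.25597 − 6.87343) / 3 = 3.38348
T(2,1) = (4·3.44835 − 4.25597) / 3 = 3.17914
T(3,1) = 3.23300 + (3.23300 − 3.44835)/3 = 3.16122
T(2,2) = 3.17914 + (3.17914 − 3.38348)/15 = 3.16552
T(3,2) = (16·3.16122 − 3.17914) / 15 = 3.16003
T(3,3) = (64·3.16003 − 3.16552) / 63 = 3.15994
(Column j=1 coincides with Simpson's rule on the same nodes.)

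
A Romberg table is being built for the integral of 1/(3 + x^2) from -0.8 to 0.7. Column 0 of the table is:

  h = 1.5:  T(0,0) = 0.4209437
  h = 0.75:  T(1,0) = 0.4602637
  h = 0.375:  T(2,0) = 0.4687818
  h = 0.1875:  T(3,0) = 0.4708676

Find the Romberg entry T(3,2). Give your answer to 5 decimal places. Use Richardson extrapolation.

0.47156

Richardson extrapolation on the trapezoidal column (denominator 4−1=3):
T(2,1) = 0.4687818 + (0.4687818 − 0.4602637)/3 = 0.4716212
T(3,1) = (4·0.4708676 − 0.4687818) / 3 = 0.4715629
T(3,2) = 0.4715629 + (0.4715629 − 0.4716212)/15 = 0.4715590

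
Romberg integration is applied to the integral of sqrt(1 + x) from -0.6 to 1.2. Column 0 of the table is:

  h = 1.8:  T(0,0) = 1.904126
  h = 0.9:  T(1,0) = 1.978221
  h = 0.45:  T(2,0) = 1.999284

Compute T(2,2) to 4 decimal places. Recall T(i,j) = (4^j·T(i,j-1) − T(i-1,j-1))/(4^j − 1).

2.0065

T(1,1) = (4·1.978221 − 1.904126) / 3 = 2.002919
T(2,1) = 1.999284 + (1.999284 − 1.978221)/3 = 2.006305
T(2,2) = (16·2.006305 − 2.002919) / 15 = 2.006531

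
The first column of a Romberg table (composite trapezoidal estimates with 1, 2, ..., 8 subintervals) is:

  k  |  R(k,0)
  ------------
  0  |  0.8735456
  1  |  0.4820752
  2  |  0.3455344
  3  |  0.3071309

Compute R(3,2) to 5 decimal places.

Richardson extrapolation on the trapezoidal column (denominator 4−1=3):
R(2,1) = 0.3455344 + (0.3455344 − 0.4820752)/3 = 0.3000208
R(3,1) = (4·0.3071309 − 0.3455344) / 3 = 0.2943297
R(3,2) = 0.2943297 + (0.2943297 − 0.3000208)/15 = 0.2939503

0.29395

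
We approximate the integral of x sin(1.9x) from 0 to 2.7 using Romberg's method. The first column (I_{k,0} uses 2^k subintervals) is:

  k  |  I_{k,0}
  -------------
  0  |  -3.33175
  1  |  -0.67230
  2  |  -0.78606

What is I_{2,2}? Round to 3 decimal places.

Richardson extrapolation on the trapezoidal column (denominator 4−1=3):
I_{1,1} = (4·(-0.67230) − (-3.33175)) / 3 = 0.21418
I_{2,1} = (4·(-0.78606) − (-0.67230)) / 3 = -0.82398
I_{2,2} = -0.82398 + (-0.82398 − 0.21418)/15 = -0.89319

-0.893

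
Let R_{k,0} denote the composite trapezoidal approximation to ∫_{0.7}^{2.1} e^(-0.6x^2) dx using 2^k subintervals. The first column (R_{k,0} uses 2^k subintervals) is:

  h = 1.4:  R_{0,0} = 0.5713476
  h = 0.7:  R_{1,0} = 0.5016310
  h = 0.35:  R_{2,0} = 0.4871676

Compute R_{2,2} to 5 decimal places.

Richardson extrapolation on the trapezoidal column (denominator 4−1=3):
R_{1,1} = (4·0.5016310 − 0.5713476) / 3 = 0.4783921
R_{2,1} = 0.4871676 + (0.4871676 − 0.5016310)/3 = 0.4823465
R_{2,2} = (16·0.4823465 − 0.4783921) / 15 = 0.4826101
(Column j=1 coincides with Simpson's rule on the same nodes.)

0.48261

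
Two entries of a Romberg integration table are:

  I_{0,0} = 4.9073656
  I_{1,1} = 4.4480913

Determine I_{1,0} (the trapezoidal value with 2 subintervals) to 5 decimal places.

From I_{1,1} = (4·I_{1,0} − I_{0,0})/3, solve for I_{1,0}:
4·I_{1,0} = 3·4.4480913 + 4.9073656 = 18.2516395
I_{1,0} = 4.5629099

4.56291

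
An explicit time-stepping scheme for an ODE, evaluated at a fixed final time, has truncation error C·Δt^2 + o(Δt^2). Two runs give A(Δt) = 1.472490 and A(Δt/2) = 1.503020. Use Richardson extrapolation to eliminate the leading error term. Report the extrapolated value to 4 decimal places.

The leading error scales as Δt^2; refining by a factor of 2 reduces it by 2^2 = 4.
Extrapolated value = (4·A(Δt/2) − A(Δt)) / (4 − 1)
= (4·1.503020 − 1.472490) / 3
= 4.539590 / 3 = 1.513197

1.5132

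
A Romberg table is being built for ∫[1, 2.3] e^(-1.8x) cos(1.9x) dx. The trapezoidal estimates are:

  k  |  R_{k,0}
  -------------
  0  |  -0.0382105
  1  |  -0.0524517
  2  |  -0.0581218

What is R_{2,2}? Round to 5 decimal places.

-0.06020

Richardson extrapolation on the trapezoidal column (denominator 4−1=3):
R_{1,1} = -0.0524517 + (-0.0524517 − (-0.0382105))/3 = -0.0571988
R_{2,1} = -0.0581218 + (-0.0581218 − (-0.0524517))/3 = -0.0600118
R_{2,2} = -0.0600118 + (-0.0600118 − (-0.0571988))/15 = -0.0601993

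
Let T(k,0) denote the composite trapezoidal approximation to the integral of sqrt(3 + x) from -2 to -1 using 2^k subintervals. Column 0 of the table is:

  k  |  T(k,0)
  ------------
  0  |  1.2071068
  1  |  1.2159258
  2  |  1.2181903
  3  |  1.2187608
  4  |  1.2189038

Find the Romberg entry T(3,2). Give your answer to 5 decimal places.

1.21895

T(2,1) = 1.2181903 + (1.2181903 − 1.2159258)/3 = 1.2189451
T(3,1) = 1.2187608 + (1.2187608 − 1.2181903)/3 = 1.2189510
T(3,2) = 1.2189510 + (1.2189510 − 1.2189451)/15 = 1.2189514
(Column j=1 coincides with Simpson's rule on the same nodes.)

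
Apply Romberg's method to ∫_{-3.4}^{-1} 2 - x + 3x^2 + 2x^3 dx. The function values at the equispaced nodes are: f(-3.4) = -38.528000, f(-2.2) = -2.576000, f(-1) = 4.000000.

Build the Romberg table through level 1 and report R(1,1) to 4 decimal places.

-17.9328

R(0,0) (trapezoid, 1 panel, h=2.4000): -41.433600
R(1,0) (trapezoid, 2 panels, h=1.2000): -23.808000
R(1,1) = -23.808000 + (-23.808000 − (-41.433600))/3 = -17.932800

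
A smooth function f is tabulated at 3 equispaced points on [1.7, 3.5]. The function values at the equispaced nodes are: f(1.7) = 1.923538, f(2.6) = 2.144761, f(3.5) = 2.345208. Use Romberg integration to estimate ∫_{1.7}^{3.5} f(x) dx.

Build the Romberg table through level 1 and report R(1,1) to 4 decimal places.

3.8543

R(0,0) (trapezoid, 1 panel, h=1.8000): 3.841871
R(1,0) (trapezoid, 2 panels, h=0.9000): 3.851221
R(1,1) = 3.851221 + (3.851221 − 3.841871)/3 = 3.854338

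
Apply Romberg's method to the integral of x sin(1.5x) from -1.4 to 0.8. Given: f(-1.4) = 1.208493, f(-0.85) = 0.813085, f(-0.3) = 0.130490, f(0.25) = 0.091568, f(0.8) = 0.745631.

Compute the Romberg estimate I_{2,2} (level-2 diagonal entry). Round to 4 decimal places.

1.0803

I_{0,0} (trapezoid, 1 panel, h=2.2000): 2.149536
I_{1,0} (trapezoid, 2 panels, h=1.1000): 1.218307
I_{2,0} (trapezoid, 4 panels, h=0.5500): 1.106713
I_{1,1} = 1.218307 + (1.218307 − 2.149536)/3 = 0.907897
I_{2,1} = 1.106713 + (1.106713 − 1.218307)/3 = 1.069515
I_{2,2} = 1.069515 + (1.069515 − 0.907897)/15 = 1.080290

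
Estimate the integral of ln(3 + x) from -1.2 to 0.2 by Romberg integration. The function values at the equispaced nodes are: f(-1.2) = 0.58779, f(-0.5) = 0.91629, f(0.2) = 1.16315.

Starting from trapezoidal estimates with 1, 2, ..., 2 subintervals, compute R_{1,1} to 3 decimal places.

1.264

R_{0,0} (trapezoid, 1 panel, h=1.4000): 1.22566
R_{1,0} (trapezoid, 2 panels, h=0.7000): 1.25423
R_{1,1} = 1.25423 + (1.25423 − 1.22566)/3 = 1.26375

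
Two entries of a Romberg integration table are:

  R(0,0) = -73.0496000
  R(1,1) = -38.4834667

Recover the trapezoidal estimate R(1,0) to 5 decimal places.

From R(1,1) = (4·R(1,0) − R(0,0))/3, solve for R(1,0):
4·R(1,0) = 3·(-38.4834667) + (-73.0496000) = -188.5000001
R(1,0) = -47.1250000

-47.12500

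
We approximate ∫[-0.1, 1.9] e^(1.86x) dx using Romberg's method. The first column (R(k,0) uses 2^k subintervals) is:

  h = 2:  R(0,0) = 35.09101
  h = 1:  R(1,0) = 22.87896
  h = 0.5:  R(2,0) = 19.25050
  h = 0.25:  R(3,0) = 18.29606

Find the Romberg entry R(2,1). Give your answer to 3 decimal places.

18.041

R(2,1) = (4·19.25050 − 22.87896) / 3 = 18.04101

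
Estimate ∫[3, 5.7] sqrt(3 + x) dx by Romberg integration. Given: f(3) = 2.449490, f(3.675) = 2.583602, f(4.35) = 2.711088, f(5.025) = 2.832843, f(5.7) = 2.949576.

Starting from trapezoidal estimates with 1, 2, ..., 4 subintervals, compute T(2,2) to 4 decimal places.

7.3096

T(0,0) (trapezoid, 1 panel, h=2.7000): 7.288739
T(1,0) (trapezoid, 2 panels, h=1.3500): 7.304338
T(2,0) (trapezoid, 4 panels, h=0.6750): 7.308270
T(1,1) = 7.304338 + (7.304338 − 7.288739)/3 = 7.309538
T(2,1) = 7.308270 + (7.308270 − 7.304338)/3 = 7.309581
T(2,2) = 7.309581 + (7.309581 − 7.309538)/15 = 7.309584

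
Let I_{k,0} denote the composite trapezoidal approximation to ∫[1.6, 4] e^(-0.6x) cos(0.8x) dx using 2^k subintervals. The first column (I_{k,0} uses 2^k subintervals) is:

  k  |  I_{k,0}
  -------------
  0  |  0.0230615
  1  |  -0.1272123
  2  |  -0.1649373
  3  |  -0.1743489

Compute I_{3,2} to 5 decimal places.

Richardson extrapolation on the trapezoidal column (denominator 4−1=3):
I_{2,1} = -0.1649373 + (-0.1649373 − (-0.1272123))/3 = -0.1775123
I_{3,1} = (4·(-0.1743489) − (-0.1649373)) / 3 = -0.1774861
I_{3,2} = -0.1774861 + (-0.1774861 − (-0.1775123))/15 = -0.1774844
(Column j=1 coincides with Simpson's rule on the same nodes.)

-0.17748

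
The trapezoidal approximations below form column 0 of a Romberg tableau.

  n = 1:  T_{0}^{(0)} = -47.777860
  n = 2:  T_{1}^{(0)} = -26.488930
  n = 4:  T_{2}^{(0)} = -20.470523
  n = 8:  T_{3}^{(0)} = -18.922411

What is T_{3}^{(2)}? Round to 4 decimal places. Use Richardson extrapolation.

-18.4025

T_{2}^{(1)} = (4·(-20.470523) − (-26.488930)) / 3 = -18.464387
T_{3}^{(1)} = (4·(-18.922411) − (-20.470523)) / 3 = -18.406374
T_{3}^{(2)} = (16·(-18.406374) − (-18.464387)) / 15 = -18.402506
(Column j=1 coincides with Simpson's rule on the same nodes.)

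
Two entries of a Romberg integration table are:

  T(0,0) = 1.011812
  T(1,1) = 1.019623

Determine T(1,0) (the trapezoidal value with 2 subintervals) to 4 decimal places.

1.0177

From T(1,1) = (4·T(1,0) − T(0,0))/3, solve for T(1,0):
4·T(1,0) = 3·1.019623 + 1.011812 = 4.070681
T(1,0) = 1.017670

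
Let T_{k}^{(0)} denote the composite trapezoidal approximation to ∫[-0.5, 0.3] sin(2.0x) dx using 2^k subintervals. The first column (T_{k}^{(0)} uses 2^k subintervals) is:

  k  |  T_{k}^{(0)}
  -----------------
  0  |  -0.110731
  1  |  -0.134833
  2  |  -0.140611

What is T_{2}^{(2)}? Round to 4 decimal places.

T_{1}^{(1)} = (4·(-0.134833) − (-0.110731)) / 3 = -0.142867
T_{2}^{(1)} = (4·(-0.140611) − (-0.134833)) / 3 = -0.142537
T_{2}^{(2)} = (16·(-0.142537) − (-0.142867)) / 15 = -0.142515

-0.1425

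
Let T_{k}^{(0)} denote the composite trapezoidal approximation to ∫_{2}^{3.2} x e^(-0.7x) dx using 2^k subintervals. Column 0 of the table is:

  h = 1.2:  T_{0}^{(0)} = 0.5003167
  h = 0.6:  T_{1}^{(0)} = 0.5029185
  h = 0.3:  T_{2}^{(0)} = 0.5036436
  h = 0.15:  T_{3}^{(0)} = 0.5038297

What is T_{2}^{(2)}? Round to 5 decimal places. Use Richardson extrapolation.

0.50389

Richardson extrapolation on the trapezoidal column (denominator 4−1=3):
T_{1}^{(1)} = (4·0.5029185 − 0.5003167) / 3 = 0.5037858
T_{2}^{(1)} = (4·0.5036436 − 0.5029185) / 3 = 0.5038853
T_{2}^{(2)} = 0.5038853 + (0.5038853 − 0.5037858)/15 = 0.5038919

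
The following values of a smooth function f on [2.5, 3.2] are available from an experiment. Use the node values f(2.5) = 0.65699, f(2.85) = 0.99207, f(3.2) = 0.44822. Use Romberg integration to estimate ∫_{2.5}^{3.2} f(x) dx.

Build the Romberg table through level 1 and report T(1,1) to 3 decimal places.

T(0,0) (trapezoid, 1 panel, h=0.7000): 0.38682
T(1,0) (trapezoid, 2 panels, h=0.3500): 0.54064
T(1,1) = 0.54064 + (0.54064 − 0.38682)/3 = 0.59191

0.592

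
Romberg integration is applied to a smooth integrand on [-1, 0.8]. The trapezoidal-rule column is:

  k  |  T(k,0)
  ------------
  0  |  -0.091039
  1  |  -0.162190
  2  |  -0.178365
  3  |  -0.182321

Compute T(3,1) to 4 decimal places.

-0.1836

T(3,1) = -0.182321 + (-0.182321 − (-0.178365))/3 = -0.183640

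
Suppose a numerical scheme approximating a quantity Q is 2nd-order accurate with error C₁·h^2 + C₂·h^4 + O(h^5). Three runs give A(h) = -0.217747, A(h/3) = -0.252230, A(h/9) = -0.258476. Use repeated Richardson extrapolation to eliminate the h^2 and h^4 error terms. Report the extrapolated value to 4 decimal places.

-0.2593

First eliminate the h^2 term (factor 3^2 = 9):
  B₁ = (9·(-0.252230) − (-0.217747))/8 = -0.256540
  B₂ = (9·(-0.258476) − (-0.252230))/8 = -0.259257
Then eliminate the h^4 term (factor 3^4 = 81):
  (81·(-0.259257) − (-0.256540))/80 = -0.259291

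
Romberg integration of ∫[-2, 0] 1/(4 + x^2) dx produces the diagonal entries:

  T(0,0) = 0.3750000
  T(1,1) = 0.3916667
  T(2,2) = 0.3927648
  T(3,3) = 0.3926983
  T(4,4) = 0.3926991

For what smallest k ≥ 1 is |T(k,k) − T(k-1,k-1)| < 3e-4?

k = 3

|T(1,1) − T(0,0)| = 0.0166667 ≥ 3e-4
|T(2,2) − T(1,1)| = 0.0010981 ≥ 3e-4
|T(3,3) − T(2,2)| = 0.0000665 < 3e-4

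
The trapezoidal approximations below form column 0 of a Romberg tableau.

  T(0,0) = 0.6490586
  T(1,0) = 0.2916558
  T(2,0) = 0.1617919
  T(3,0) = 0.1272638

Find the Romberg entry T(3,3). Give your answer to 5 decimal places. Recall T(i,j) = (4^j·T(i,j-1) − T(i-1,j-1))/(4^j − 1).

0.11558

Richardson extrapolation on the trapezoidal column (denominator 4−1=3):
T(1,1) = (4·0.2916558 − 0.6490586) / 3 = 0.1725215
T(2,1) = (4·0.1617919 − 0.2916558) / 3 = 0.1185039
T(3,1) = 0.1272638 + (0.1272638 − 0.1617919)/3 = 0.1157544
T(2,2) = 0.1185039 + (0.1185039 − 0.1725215)/15 = 0.1149027
T(3,2) = (16·0.1157544 − 0.1185039) / 15 = 0.1155711
T(3,3) = 0.1155711 + (0.1155711 − 0.1149027)/63 = 0.1155817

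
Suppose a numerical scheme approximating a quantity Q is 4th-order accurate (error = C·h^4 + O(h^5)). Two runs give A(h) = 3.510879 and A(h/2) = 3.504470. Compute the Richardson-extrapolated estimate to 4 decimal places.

3.5040

The leading error scales as h^4; refining by a factor of 2 reduces it by 2^4 = 16.
Extrapolated value = (16·A(h/2) − A(h)) / (16 − 1)
= (16·3.504470 − 3.510879) / 15
= 52.560641 / 15 = 3.504043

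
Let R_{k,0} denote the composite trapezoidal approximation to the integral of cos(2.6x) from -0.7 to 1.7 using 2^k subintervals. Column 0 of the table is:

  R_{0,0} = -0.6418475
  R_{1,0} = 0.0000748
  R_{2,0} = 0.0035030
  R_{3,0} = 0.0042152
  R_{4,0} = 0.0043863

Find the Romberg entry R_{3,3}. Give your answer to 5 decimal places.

0.00466

Richardson extrapolation on the trapezoidal column (denominator 4−1=3):
R_{1,1} = 0.0000748 + (0.0000748 − (-0.6418475))/3 = 0.2140489
R_{2,1} = 0.0035030 + (0.0035030 − 0.0000748)/3 = 0.0046457
R_{3,1} = 0.0042152 + (0.0042152 − 0.0035030)/3 = 0.0044526
R_{2,2} = 0.0046457 + (0.0046457 − 0.2140489)/15 = -0.0093145
R_{3,2} = (16·0.0044526 − 0.0046457) / 15 = 0.0044397
R_{3,3} = (64·0.0044397 − (-0.0093145)) / 63 = 0.0046580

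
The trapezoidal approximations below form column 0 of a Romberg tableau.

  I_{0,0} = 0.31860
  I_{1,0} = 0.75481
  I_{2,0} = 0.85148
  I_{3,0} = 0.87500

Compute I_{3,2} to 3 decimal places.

0.883

Richardson extrapolation on the trapezoidal column (denominator 4−1=3):
I_{2,1} = (4·0.85148 − 0.75481) / 3 = 0.88370
I_{3,1} = (4·0.87500 − 0.85148) / 3 = 0.88284
I_{3,2} = 0.88284 + (0.88284 − 0.88370)/15 = 0.88278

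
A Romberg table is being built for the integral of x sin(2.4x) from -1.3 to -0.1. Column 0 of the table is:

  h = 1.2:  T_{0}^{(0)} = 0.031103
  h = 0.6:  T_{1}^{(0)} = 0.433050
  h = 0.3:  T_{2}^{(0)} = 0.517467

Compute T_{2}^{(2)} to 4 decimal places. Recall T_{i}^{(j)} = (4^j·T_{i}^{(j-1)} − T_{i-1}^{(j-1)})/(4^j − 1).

Richardson extrapolation on the trapezoidal column (denominator 4−1=3):
T_{1}^{(1)} = 0.433050 + (0.433050 − 0.031103)/3 = 0.567032
T_{2}^{(1)} = 0.517467 + (0.517467 − 0.433050)/3 = 0.545606
T_{2}^{(2)} = (16·0.545606 − 0.567032) / 15 = 0.544178

0.5442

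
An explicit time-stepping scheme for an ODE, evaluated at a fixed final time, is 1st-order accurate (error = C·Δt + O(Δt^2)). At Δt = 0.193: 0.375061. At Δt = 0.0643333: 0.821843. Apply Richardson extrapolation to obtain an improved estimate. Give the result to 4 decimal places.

1.0452

The leading error scales as Δt; refining by a factor of 3 reduces it by 3^1 = 3.
Extrapolated value = (3·A(Δt/3) − A(Δt)) / (3 − 1)
= (3·0.821843 − 0.375061) / 2
= 2.090468 / 2 = 1.045234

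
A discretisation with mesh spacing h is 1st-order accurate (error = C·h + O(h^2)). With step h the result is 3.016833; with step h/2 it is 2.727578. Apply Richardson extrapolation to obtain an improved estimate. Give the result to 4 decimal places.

The leading error scales as h; refining by a factor of 2 reduces it by 2^1 = 2.
Extrapolated value = (2·A(h/2) − A(h)) / (2 − 1)
= (2·2.727578 − 3.016833) / 1
= 2.438323 / 1 = 2.438323

2.4383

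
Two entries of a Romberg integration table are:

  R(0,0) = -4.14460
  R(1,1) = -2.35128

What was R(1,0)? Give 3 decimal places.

-2.800

From R(1,1) = (4·R(1,0) − R(0,0))/3, solve for R(1,0):
4·R(1,0) = 3·(-2.35128) + (-4.14460) = -11.19844
R(1,0) = -2.79961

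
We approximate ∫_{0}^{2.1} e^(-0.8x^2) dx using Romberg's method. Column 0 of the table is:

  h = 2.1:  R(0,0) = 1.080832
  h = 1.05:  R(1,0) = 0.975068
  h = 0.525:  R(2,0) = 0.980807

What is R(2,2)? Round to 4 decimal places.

0.9856

Richardson extrapolation on the trapezoidal column (denominator 4−1=3):
R(1,1) = (4·0.975068 − 1.080832) / 3 = 0.939813
R(2,1) = 0.980807 + (0.980807 − 0.975068)/3 = 0.982720
R(2,2) = (16·0.982720 − 0.939813) / 15 = 0.985580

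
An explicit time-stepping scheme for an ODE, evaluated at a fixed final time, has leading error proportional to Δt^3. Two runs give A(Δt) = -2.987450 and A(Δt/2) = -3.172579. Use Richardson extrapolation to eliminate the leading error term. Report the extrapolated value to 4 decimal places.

The leading error scales as Δt^3; refining by a factor of 2 reduces it by 2^3 = 8.
Extrapolated value = (8·A(Δt/2) − A(Δt)) / (8 − 1)
= (8·(-3.172579) − (-2.987450)) / 7
= -22.393182 / 7 = -3.199026

-3.1990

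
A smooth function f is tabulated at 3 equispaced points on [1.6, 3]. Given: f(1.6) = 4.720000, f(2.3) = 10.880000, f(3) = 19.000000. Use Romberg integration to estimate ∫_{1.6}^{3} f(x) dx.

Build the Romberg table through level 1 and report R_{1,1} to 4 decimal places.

R_{0,0} (trapezoid, 1 panel, h=1.4000): 16.604000
R_{1,0} (trapezoid, 2 panels, h=0.7000): 15.918000
R_{1,1} = 15.918000 + (15.918000 − 16.604000)/3 = 15.689333

15.6893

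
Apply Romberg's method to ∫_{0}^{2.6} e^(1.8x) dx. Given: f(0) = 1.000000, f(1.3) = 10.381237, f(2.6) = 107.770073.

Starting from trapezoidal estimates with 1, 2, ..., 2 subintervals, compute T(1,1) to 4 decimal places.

65.1278

T(0,0) (trapezoid, 1 panel, h=2.6000): 141.401095
T(1,0) (trapezoid, 2 panels, h=1.3000): 84.196156
T(1,1) = 84.196156 + (84.196156 − 141.401095)/3 = 65.127843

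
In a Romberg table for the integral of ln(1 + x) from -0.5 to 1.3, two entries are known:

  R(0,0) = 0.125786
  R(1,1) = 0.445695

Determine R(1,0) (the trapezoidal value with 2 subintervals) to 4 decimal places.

From R(1,1) = (4·R(1,0) − R(0,0))/3, solve for R(1,0):
4·R(1,0) = 3·0.445695 + 0.125786 = 1.462871
R(1,0) = 0.365718

0.3657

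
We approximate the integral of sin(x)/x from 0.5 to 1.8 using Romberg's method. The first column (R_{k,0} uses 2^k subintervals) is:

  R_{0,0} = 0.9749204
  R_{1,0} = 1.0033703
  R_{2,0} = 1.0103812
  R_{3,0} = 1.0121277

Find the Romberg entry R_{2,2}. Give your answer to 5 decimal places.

R_{1,1} = 1.0033703 + (1.0033703 − 0.9749204)/3 = 1.0128536
R_{2,1} = (4·1.0103812 − 1.0033703) / 3 = 1.0127182
R_{2,2} = (16·1.0127182 − 1.0128536) / 15 = 1.0127092

1.01271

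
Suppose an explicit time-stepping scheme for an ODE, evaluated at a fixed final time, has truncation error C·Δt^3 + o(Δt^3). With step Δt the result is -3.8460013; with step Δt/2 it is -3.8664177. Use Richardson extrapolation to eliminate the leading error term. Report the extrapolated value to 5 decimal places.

-3.86933

The leading error scales as Δt^3; refining by a factor of 2 reduces it by 2^3 = 8.
Extrapolated value = (8·A(Δt/2) − A(Δt)) / (8 − 1)
= (8·(-3.8664177) − (-3.8460013)) / 7
= -27.0853403 / 7 = -3.8693343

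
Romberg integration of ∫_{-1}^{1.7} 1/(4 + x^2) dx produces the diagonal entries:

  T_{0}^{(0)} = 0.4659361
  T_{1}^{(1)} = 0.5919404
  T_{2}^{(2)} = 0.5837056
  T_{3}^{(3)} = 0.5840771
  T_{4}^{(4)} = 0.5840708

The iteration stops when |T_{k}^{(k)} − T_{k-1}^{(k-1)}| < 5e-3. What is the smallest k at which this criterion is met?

k = 3

|T_{1}^{(1)} − T_{0}^{(0)}| = 0.1260043 ≥ 5e-3
|T_{2}^{(2)} − T_{1}^{(1)}| = 0.0082348 ≥ 5e-3
|T_{3}^{(3)} − T_{2}^{(2)}| = 0.0003715 < 5e-3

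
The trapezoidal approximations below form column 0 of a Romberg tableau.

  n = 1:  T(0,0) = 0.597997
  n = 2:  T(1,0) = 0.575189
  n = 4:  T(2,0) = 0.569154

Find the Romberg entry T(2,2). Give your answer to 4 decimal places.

Richardson extrapolation on the trapezoidal column (denominator 4−1=3):
T(1,1) = (4·0.575189 − 0.597997) / 3 = 0.567586
T(2,1) = 0.569154 + (0.569154 − 0.575189)/3 = 0.567142
T(2,2) = 0.567142 + (0.567142 − 0.567586)/15 = 0.567112

0.5671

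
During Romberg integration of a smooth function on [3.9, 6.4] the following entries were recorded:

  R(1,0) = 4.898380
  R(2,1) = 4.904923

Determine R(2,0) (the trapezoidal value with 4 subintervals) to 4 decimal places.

4.9033

From R(2,1) = (4·R(2,0) − R(1,0))/3, solve for R(2,0):
4·R(2,0) = 3·4.904923 + 4.898380 = 19.613149
R(2,0) = 4.903287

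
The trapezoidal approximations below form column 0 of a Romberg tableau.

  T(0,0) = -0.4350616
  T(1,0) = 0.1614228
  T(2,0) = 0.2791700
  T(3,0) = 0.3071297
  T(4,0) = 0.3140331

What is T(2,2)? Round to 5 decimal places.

0.31563

Richardson extrapolation on the trapezoidal column (denominator 4−1=3):
T(1,1) = (4·0.1614228 − (-0.4350616)) / 3 = 0.3602509
T(2,1) = (4·0.2791700 − 0.1614228) / 3 = 0.3184191
T(2,2) = 0.3184191 + (0.3184191 − 0.3602509)/15 = 0.3156303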